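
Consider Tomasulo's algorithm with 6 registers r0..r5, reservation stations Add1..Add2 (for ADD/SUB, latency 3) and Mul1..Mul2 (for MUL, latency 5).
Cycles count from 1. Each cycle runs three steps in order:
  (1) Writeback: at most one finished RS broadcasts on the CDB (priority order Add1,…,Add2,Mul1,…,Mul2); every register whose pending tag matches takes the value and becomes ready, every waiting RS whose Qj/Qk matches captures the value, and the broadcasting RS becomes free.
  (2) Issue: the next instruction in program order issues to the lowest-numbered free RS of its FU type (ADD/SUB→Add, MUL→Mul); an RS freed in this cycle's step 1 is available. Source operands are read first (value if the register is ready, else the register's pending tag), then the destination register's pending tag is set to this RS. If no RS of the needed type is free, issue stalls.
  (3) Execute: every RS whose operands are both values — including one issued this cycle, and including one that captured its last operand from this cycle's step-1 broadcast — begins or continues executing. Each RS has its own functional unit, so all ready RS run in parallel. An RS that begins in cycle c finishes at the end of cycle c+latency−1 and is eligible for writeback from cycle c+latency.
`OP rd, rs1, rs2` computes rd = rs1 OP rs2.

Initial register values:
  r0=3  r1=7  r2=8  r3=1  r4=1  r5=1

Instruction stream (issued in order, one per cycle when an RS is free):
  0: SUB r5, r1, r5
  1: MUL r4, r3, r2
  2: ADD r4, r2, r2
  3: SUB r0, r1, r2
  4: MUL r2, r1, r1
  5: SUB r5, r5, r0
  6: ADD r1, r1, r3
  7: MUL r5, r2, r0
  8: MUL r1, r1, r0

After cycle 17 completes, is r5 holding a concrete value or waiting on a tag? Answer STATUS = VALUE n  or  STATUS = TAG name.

cycle 1: issue SUB r5<-Add1 // r0:3,r1:7,r2:8,r3:1,r4:1,r5:Add1
cycle 2: issue MUL r4<-Mul1 // r0:3,r1:7,r2:8,r3:1,r4:Mul1,r5:Add1
cycle 3: issue ADD r4<-Add2 // r0:3,r1:7,r2:8,r3:1,r4:Add2,r5:Add1
cycle 4: CDB Add1=6; issue SUB r0<-Add1 // r0:Add1,r1:7,r2:8,r3:1,r4:Add2,r5:6
cycle 5: issue MUL r2<-Mul2 // r0:Add1,r1:7,r2:Mul2,r3:1,r4:Add2,r5:6
cycle 6: CDB Add2=16; issue SUB r5<-Add2 // r0:Add1,r1:7,r2:Mul2,r3:1,r4:16,r5:Add2
cycle 7: CDB Add1=-1; issue ADD r1<-Add1 // r0:-1,r1:Add1,r2:Mul2,r3:1,r4:16,r5:Add2
cycle 8: CDB Mul1=8; issue MUL r5<-Mul1 // r0:-1,r1:Add1,r2:Mul2,r3:1,r4:16,r5:Mul1
cycle 9: stall // r0:-1,r1:Add1,r2:Mul2,r3:1,r4:16,r5:Mul1
cycle 10: CDB Add1=8; stall // r0:-1,r1:8,r2:Mul2,r3:1,r4:16,r5:Mul1
cycle 11: CDB Add2=7; stall // r0:-1,r1:8,r2:Mul2,r3:1,r4:16,r5:Mul1
cycle 12: CDB Mul2=49; issue MUL r1<-Mul2 // r0:-1,r1:Mul2,r2:49,r3:1,r4:16,r5:Mul1
cycle 13: - // r0:-1,r1:Mul2,r2:49,r3:1,r4:16,r5:Mul1
cycle 14: - // r0:-1,r1:Mul2,r2:49,r3:1,r4:16,r5:Mul1
cycle 15: - // r0:-1,r1:Mul2,r2:49,r3:1,r4:16,r5:Mul1
cycle 16: - // r0:-1,r1:Mul2,r2:49,r3:1,r4:16,r5:Mul1
cycle 17: CDB Mul1=-49 // r0:-1,r1:Mul2,r2:49,r3:1,r4:16,r5:-49

STATUS = VALUE -49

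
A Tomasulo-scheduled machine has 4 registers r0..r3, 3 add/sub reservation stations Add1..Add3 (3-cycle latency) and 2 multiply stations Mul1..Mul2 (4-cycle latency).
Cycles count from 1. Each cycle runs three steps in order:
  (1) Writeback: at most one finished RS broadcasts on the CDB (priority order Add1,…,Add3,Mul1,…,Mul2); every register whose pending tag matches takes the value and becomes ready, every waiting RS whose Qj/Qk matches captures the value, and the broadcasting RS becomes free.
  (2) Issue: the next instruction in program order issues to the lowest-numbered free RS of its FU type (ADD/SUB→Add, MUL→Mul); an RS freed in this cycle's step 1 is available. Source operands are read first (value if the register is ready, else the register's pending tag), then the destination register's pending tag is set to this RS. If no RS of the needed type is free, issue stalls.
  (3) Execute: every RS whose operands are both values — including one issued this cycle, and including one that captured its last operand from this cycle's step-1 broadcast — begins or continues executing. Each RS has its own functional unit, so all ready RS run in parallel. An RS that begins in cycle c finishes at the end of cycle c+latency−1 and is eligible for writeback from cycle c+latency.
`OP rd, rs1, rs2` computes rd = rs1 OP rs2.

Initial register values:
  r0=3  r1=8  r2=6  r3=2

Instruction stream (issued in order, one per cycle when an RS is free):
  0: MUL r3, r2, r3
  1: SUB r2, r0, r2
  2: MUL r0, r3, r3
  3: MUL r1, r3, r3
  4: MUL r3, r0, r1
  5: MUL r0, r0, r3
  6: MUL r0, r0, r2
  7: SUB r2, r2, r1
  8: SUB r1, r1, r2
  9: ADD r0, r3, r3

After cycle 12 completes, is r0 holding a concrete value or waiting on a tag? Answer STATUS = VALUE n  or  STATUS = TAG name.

cycle 1: issue MUL r3<-Mul1 // r0:3,r1:8,r2:6,r3:Mul1
cycle 2: issue SUB r2<-Add1 // r0:3,r1:8,r2:Add1,r3:Mul1
cycle 3: issue MUL r0<-Mul2 // r0:Mul2,r1:8,r2:Add1,r3:Mul1
cycle 4: stall // r0:Mul2,r1:8,r2:Add1,r3:Mul1
cycle 5: CDB Add1=-3; stall // r0:Mul2,r1:8,r2:-3,r3:Mul1
cycle 6: CDB Mul1=12; issue MUL r1<-Mul1 // r0:Mul2,r1:Mul1,r2:-3,r3:12
cycle 7: stall // r0:Mul2,r1:Mul1,r2:-3,r3:12
cycle 8: stall // r0:Mul2,r1:Mul1,r2:-3,r3:12
cycle 9: stall // r0:Mul2,r1:Mul1,r2:-3,r3:12
cycle 10: CDB Mul1=144; issue MUL r3<-Mul1 // r0:Mul2,r1:144,r2:-3,r3:Mul1
cycle 11: CDB Mul2=144; issue MUL r0<-Mul2 // r0:Mul2,r1:144,r2:-3,r3:Mul1
cycle 12: stall // r0:Mul2,r1:144,r2:-3,r3:Mul1

STATUS = TAG Mul2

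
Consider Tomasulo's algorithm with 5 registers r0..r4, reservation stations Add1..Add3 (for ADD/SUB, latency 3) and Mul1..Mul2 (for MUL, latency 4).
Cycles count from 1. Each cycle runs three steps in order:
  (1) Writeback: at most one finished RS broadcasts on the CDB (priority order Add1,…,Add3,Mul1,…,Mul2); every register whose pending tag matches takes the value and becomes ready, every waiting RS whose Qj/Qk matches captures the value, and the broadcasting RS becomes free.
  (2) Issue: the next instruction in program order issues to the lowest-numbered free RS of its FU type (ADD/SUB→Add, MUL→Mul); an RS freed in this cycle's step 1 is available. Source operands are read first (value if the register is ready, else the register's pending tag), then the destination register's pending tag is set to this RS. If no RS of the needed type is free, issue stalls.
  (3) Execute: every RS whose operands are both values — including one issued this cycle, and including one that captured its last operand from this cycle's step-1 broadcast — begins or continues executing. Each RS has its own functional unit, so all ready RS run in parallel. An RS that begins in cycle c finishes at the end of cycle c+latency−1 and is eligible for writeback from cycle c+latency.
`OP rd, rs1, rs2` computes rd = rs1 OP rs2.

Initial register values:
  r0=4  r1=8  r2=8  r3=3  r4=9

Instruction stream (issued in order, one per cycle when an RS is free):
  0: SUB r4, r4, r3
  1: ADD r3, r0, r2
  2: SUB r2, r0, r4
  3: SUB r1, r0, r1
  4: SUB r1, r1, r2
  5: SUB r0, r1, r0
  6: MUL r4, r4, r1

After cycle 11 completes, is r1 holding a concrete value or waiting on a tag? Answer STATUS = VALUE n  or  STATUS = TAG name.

STATUS = VALUE -2

  c1: issue SUB r4<-Add1  regs: r0:4,r1:8,r2:8,r3:3,r4:Add1
  c2: issue ADD r3<-Add2  regs: r0:4,r1:8,r2:8,r3:Add2,r4:Add1
  c3: issue SUB r2<-Add3  regs: r0:4,r1:8,r2:Add3,r3:Add2,r4:Add1
  c4: CDB Add1=6; issue SUB r1<-Add1  regs: r0:4,r1:Add1,r2:Add3,r3:Add2,r4:6
  c5: CDB Add2=12; issue SUB r1<-Add2  regs: r0:4,r1:Add2,r2:Add3,r3:12,r4:6
  c6: stall  regs: r0:4,r1:Add2,r2:Add3,r3:12,r4:6
  c7: CDB Add1=-4; issue SUB r0<-Add1  regs: r0:Add1,r1:Add2,r2:Add3,r3:12,r4:6
  c8: CDB Add3=-2; issue MUL r4<-Mul1  regs: r0:Add1,r1:Add2,r2:-2,r3:12,r4:Mul1
  c9: -  regs: r0:Add1,r1:Add2,r2:-2,r3:12,r4:Mul1
  c10: -  regs: r0:Add1,r1:Add2,r2:-2,r3:12,r4:Mul1
  c11: CDB Add2=-2  regs: r0:Add1,r1:-2,r2:-2,r3:12,r4:Mul1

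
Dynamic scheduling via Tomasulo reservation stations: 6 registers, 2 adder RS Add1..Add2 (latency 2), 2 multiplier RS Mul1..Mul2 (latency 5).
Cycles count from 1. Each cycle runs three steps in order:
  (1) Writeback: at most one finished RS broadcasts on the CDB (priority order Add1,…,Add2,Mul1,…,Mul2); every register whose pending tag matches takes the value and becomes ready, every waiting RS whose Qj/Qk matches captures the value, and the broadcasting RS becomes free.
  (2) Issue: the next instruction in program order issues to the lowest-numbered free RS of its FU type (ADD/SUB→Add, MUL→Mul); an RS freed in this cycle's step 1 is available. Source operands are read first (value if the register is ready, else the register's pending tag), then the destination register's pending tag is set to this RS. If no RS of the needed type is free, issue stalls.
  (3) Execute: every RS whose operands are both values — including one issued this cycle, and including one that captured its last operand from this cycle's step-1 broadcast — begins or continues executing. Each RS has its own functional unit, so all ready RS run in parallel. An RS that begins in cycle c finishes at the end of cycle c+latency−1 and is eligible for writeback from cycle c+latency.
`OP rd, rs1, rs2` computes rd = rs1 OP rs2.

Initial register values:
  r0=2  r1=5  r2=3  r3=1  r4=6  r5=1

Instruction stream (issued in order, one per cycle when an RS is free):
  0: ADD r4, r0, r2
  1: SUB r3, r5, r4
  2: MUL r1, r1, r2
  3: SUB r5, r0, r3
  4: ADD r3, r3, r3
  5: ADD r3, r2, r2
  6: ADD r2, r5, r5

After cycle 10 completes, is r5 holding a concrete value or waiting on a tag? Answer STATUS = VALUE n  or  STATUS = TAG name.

STATUS = VALUE 6

c1: issue ADD r4<-Add1 | r0:2,r1:5,r2:3,r3:1,r4:Add1,r5:1
c2: issue SUB r3<-Add2 | r0:2,r1:5,r2:3,r3:Add2,r4:Add1,r5:1
c3: CDB Add1=5; issue MUL r1<-Mul1 | r0:2,r1:Mul1,r2:3,r3:Add2,r4:5,r5:1
c4: issue SUB r5<-Add1 | r0:2,r1:Mul1,r2:3,r3:Add2,r4:5,r5:Add1
c5: CDB Add2=-4; issue ADD r3<-Add2 | r0:2,r1:Mul1,r2:3,r3:Add2,r4:5,r5:Add1
c6: stall | r0:2,r1:Mul1,r2:3,r3:Add2,r4:5,r5:Add1
c7: CDB Add1=6; issue ADD r3<-Add1 | r0:2,r1:Mul1,r2:3,r3:Add1,r4:5,r5:6
c8: CDB Add2=-8; issue ADD r2<-Add2 | r0:2,r1:Mul1,r2:Add2,r3:Add1,r4:5,r5:6
c9: CDB Add1=6 | r0:2,r1:Mul1,r2:Add2,r3:6,r4:5,r5:6
c10: CDB Add2=12 | r0:2,r1:Mul1,r2:12,r3:6,r4:5,r5:6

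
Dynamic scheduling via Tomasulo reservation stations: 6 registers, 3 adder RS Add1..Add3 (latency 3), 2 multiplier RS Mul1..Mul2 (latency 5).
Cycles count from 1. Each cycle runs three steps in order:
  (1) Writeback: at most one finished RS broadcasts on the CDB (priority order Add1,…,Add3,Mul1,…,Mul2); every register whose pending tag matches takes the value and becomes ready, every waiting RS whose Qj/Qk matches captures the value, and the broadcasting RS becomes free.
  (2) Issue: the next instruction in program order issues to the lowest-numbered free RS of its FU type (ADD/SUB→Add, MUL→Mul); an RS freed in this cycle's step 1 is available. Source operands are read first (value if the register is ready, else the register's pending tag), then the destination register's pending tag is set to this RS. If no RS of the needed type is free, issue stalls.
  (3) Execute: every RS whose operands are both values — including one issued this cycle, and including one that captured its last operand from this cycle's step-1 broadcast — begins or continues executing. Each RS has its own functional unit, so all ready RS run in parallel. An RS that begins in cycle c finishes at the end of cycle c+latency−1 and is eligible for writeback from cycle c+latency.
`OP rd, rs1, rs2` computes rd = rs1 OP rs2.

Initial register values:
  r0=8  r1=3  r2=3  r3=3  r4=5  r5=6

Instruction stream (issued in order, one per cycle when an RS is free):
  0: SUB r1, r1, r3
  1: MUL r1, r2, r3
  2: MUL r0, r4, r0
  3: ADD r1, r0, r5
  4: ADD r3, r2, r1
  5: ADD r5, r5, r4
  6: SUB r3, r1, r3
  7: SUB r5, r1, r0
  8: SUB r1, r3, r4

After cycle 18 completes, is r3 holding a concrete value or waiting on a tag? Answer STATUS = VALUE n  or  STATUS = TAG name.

STATUS = VALUE -3

cycle 1: issue SUB r1<-Add1 // r0:8,r1:Add1,r2:3,r3:3,r4:5,r5:6
cycle 2: issue MUL r1<-Mul1 // r0:8,r1:Mul1,r2:3,r3:3,r4:5,r5:6
cycle 3: issue MUL r0<-Mul2 // r0:Mul2,r1:Mul1,r2:3,r3:3,r4:5,r5:6
cycle 4: CDB Add1=0; issue ADD r1<-Add1 // r0:Mul2,r1:Add1,r2:3,r3:3,r4:5,r5:6
cycle 5: issue ADD r3<-Add2 // r0:Mul2,r1:Add1,r2:3,r3:Add2,r4:5,r5:6
cycle 6: issue ADD r5<-Add3 // r0:Mul2,r1:Add1,r2:3,r3:Add2,r4:5,r5:Add3
cycle 7: CDB Mul1=9; stall // r0:Mul2,r1:Add1,r2:3,r3:Add2,r4:5,r5:Add3
cycle 8: CDB Mul2=40; stall // r0:40,r1:Add1,r2:3,r3:Add2,r4:5,r5:Add3
cycle 9: CDB Add3=11; issue SUB r3<-Add3 // r0:40,r1:Add1,r2:3,r3:Add3,r4:5,r5:11
cycle 10: stall // r0:40,r1:Add1,r2:3,r3:Add3,r4:5,r5:11
cycle 11: CDB Add1=46; issue SUB r5<-Add1 // r0:40,r1:46,r2:3,r3:Add3,r4:5,r5:Add1
cycle 12: stall // r0:40,r1:46,r2:3,r3:Add3,r4:5,r5:Add1
cycle 13: stall // r0:40,r1:46,r2:3,r3:Add3,r4:5,r5:Add1
cycle 14: CDB Add1=6; issue SUB r1<-Add1 // r0:40,r1:Add1,r2:3,r3:Add3,r4:5,r5:6
cycle 15: CDB Add2=49 // r0:40,r1:Add1,r2:3,r3:Add3,r4:5,r5:6
cycle 16: - // r0:40,r1:Add1,r2:3,r3:Add3,r4:5,r5:6
cycle 17: - // r0:40,r1:Add1,r2:3,r3:Add3,r4:5,r5:6
cycle 18: CDB Add3=-3 // r0:40,r1:Add1,r2:3,r3:-3,r4:5,r5:6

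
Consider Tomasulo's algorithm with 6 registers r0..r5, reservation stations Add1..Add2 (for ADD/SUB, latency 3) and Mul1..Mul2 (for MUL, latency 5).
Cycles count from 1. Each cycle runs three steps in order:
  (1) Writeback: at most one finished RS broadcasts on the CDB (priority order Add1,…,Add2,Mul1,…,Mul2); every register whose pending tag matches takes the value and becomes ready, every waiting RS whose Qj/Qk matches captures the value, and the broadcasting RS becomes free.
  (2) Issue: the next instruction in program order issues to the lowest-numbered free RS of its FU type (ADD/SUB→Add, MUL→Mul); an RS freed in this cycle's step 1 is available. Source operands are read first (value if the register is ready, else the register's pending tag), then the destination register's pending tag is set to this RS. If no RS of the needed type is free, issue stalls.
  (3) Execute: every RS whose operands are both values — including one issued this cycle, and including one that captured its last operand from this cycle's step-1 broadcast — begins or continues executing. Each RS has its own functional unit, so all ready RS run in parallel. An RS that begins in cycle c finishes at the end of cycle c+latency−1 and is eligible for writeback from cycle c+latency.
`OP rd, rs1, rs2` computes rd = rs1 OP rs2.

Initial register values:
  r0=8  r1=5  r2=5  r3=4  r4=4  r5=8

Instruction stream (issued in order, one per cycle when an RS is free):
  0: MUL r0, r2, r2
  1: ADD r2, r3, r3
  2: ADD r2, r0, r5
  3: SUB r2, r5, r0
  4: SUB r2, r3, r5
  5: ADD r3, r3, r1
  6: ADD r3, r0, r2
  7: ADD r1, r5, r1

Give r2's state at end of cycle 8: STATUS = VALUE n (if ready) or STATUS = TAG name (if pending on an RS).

  c1: issue MUL r0<-Mul1  regs: r0:Mul1,r1:5,r2:5,r3:4,r4:4,r5:8
  c2: issue ADD r2<-Add1  regs: r0:Mul1,r1:5,r2:Add1,r3:4,r4:4,r5:8
  c3: issue ADD r2<-Add2  regs: r0:Mul1,r1:5,r2:Add2,r3:4,r4:4,r5:8
  c4: stall  regs: r0:Mul1,r1:5,r2:Add2,r3:4,r4:4,r5:8
  c5: CDB Add1=8; issue SUB r2<-Add1  regs: r0:Mul1,r1:5,r2:Add1,r3:4,r4:4,r5:8
  c6: CDB Mul1=25; stall  regs: r0:25,r1:5,r2:Add1,r3:4,r4:4,r5:8
  c7: stall  regs: r0:25,r1:5,r2:Add1,r3:4,r4:4,r5:8
  c8: stall  regs: r0:25,r1:5,r2:Add1,r3:4,r4:4,r5:8

STATUS = TAG Add1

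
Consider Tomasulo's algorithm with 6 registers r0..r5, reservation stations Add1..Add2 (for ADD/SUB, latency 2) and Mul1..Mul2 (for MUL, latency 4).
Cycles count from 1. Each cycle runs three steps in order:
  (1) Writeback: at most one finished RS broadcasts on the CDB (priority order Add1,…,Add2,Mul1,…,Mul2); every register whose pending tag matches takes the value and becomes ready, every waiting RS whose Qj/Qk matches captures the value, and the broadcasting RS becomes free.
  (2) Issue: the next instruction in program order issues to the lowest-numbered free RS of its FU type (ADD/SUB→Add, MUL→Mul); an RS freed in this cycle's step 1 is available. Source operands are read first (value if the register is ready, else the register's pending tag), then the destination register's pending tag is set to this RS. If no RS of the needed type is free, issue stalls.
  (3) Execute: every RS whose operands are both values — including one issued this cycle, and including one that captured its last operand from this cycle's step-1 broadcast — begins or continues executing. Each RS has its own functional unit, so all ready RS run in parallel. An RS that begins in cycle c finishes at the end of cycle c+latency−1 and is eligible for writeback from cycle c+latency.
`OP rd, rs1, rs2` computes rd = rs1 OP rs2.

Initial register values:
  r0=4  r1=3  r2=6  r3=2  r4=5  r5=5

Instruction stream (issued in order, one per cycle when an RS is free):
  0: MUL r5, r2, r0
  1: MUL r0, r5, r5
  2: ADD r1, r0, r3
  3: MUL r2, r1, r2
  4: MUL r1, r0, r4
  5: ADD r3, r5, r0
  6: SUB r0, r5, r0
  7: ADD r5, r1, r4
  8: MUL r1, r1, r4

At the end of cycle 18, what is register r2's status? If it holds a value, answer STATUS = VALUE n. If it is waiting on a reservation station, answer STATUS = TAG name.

STATUS = VALUE 3468

c1: issue MUL r5<-Mul1 | r0:4,r1:3,r2:6,r3:2,r4:5,r5:Mul1
c2: issue MUL r0<-Mul2 | r0:Mul2,r1:3,r2:6,r3:2,r4:5,r5:Mul1
c3: issue ADD r1<-Add1 | r0:Mul2,r1:Add1,r2:6,r3:2,r4:5,r5:Mul1
c4: stall | r0:Mul2,r1:Add1,r2:6,r3:2,r4:5,r5:Mul1
c5: CDB Mul1=24; issue MUL r2<-Mul1 | r0:Mul2,r1:Add1,r2:Mul1,r3:2,r4:5,r5:24
c6: stall | r0:Mul2,r1:Add1,r2:Mul1,r3:2,r4:5,r5:24
c7: stall | r0:Mul2,r1:Add1,r2:Mul1,r3:2,r4:5,r5:24
c8: stall | r0:Mul2,r1:Add1,r2:Mul1,r3:2,r4:5,r5:24
c9: CDB Mul2=576; issue MUL r1<-Mul2 | r0:576,r1:Mul2,r2:Mul1,r3:2,r4:5,r5:24
c10: issue ADD r3<-Add2 | r0:576,r1:Mul2,r2:Mul1,r3:Add2,r4:5,r5:24
c11: CDB Add1=578; issue SUB r0<-Add1 | r0:Add1,r1:Mul2,r2:Mul1,r3:Add2,r4:5,r5:24
c12: CDB Add2=600; issue ADD r5<-Add2 | r0:Add1,r1:Mul2,r2:Mul1,r3:600,r4:5,r5:Add2
c13: CDB Add1=-552; stall | r0:-552,r1:Mul2,r2:Mul1,r3:600,r4:5,r5:Add2
c14: CDB Mul2=2880; issue MUL r1<-Mul2 | r0:-552,r1:Mul2,r2:Mul1,r3:600,r4:5,r5:Add2
c15: CDB Mul1=3468 | r0:-552,r1:Mul2,r2:3468,r3:600,r4:5,r5:Add2
c16: CDB Add2=2885 | r0:-552,r1:Mul2,r2:3468,r3:600,r4:5,r5:2885
c17: - | r0:-552,r1:Mul2,r2:3468,r3:600,r4:5,r5:2885
c18: CDB Mul2=14400 | r0:-552,r1:14400,r2:3468,r3:600,r4:5,r5:2885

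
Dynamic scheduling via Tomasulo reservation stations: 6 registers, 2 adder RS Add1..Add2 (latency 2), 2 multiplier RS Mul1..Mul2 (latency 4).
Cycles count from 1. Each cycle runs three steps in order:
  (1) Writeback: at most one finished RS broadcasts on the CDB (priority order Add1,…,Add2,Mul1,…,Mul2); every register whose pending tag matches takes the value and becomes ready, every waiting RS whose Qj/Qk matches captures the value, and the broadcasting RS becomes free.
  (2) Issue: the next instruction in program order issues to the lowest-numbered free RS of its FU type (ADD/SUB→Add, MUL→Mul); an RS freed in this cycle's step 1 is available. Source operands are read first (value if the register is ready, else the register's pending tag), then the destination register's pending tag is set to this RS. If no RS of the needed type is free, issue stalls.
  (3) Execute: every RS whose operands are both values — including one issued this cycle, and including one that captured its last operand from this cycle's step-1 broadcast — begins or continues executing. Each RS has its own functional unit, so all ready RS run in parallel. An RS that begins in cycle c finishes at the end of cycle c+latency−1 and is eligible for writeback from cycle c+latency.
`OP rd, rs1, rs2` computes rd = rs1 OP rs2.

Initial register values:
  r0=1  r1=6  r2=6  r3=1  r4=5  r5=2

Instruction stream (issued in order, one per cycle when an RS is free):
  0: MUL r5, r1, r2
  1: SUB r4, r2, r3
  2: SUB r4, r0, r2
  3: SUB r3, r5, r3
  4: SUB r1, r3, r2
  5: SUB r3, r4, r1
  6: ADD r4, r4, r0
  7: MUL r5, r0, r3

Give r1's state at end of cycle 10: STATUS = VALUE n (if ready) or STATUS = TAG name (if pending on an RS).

cycle 1: issue MUL r5<-Mul1 // r0:1,r1:6,r2:6,r3:1,r4:5,r5:Mul1
cycle 2: issue SUB r4<-Add1 // r0:1,r1:6,r2:6,r3:1,r4:Add1,r5:Mul1
cycle 3: issue SUB r4<-Add2 // r0:1,r1:6,r2:6,r3:1,r4:Add2,r5:Mul1
cycle 4: CDB Add1=5; issue SUB r3<-Add1 // r0:1,r1:6,r2:6,r3:Add1,r4:Add2,r5:Mul1
cycle 5: CDB Add2=-5; issue SUB r1<-Add2 // r0:1,r1:Add2,r2:6,r3:Add1,r4:-5,r5:Mul1
cycle 6: CDB Mul1=36; stall // r0:1,r1:Add2,r2:6,r3:Add1,r4:-5,r5:36
cycle 7: stall // r0:1,r1:Add2,r2:6,r3:Add1,r4:-5,r5:36
cycle 8: CDB Add1=35; issue SUB r3<-Add1 // r0:1,r1:Add2,r2:6,r3:Add1,r4:-5,r5:36
cycle 9: stall // r0:1,r1:Add2,r2:6,r3:Add1,r4:-5,r5:36
cycle 10: CDB Add2=29; issue ADD r4<-Add2 // r0:1,r1:29,r2:6,r3:Add1,r4:Add2,r5:36

STATUS = VALUE 29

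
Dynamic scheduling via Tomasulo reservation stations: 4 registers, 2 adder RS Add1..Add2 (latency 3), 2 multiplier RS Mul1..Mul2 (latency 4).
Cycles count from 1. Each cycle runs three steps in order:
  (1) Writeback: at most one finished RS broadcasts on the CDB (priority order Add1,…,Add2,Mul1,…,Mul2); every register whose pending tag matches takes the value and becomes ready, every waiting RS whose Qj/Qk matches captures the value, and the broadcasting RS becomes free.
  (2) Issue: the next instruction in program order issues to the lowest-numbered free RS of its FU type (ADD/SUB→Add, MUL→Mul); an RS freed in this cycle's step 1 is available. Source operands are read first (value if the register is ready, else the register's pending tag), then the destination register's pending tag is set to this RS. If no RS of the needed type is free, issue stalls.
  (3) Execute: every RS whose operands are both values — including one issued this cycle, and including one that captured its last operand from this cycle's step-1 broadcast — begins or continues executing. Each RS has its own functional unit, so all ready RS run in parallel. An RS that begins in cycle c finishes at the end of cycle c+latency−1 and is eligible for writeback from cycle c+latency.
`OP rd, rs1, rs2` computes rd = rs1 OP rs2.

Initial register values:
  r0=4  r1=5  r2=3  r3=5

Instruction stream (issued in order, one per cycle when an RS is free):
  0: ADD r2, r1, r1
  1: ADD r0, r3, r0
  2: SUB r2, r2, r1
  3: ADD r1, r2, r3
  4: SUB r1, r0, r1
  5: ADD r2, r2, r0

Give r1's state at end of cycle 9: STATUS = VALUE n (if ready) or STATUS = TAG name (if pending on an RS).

c1: issue ADD r2<-Add1 | r0:4,r1:5,r2:Add1,r3:5
c2: issue ADD r0<-Add2 | r0:Add2,r1:5,r2:Add1,r3:5
c3: stall | r0:Add2,r1:5,r2:Add1,r3:5
c4: CDB Add1=10; issue SUB r2<-Add1 | r0:Add2,r1:5,r2:Add1,r3:5
c5: CDB Add2=9; issue ADD r1<-Add2 | r0:9,r1:Add2,r2:Add1,r3:5
c6: stall | r0:9,r1:Add2,r2:Add1,r3:5
c7: CDB Add1=5; issue SUB r1<-Add1 | r0:9,r1:Add1,r2:5,r3:5
c8: stall | r0:9,r1:Add1,r2:5,r3:5
c9: stall | r0:9,r1:Add1,r2:5,r3:5

STATUS = TAG Add1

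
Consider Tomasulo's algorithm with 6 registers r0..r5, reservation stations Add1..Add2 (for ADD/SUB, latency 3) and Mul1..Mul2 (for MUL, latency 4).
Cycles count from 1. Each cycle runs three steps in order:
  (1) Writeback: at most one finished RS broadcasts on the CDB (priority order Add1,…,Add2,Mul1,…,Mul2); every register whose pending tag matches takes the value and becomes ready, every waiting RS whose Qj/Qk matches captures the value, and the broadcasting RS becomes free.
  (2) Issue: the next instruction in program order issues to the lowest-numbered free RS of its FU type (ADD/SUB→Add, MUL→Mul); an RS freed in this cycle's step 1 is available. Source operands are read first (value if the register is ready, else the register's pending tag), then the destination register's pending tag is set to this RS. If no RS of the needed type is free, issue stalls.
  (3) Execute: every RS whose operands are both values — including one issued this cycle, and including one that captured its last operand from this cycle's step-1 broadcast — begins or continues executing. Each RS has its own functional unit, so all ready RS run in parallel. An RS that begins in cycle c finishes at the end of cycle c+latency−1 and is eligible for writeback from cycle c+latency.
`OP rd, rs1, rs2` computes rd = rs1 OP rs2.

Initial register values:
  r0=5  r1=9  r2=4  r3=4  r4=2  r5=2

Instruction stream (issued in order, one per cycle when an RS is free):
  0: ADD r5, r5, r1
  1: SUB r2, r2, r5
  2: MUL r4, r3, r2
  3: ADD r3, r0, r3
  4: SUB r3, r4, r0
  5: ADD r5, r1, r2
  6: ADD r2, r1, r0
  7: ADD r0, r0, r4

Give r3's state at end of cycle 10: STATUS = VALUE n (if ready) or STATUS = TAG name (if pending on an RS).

STATUS = TAG Add1

c1: issue ADD r5<-Add1 | r0:5,r1:9,r2:4,r3:4,r4:2,r5:Add1
c2: issue SUB r2<-Add2 | r0:5,r1:9,r2:Add2,r3:4,r4:2,r5:Add1
c3: issue MUL r4<-Mul1 | r0:5,r1:9,r2:Add2,r3:4,r4:Mul1,r5:Add1
c4: CDB Add1=11; issue ADD r3<-Add1 | r0:5,r1:9,r2:Add2,r3:Add1,r4:Mul1,r5:11
c5: stall | r0:5,r1:9,r2:Add2,r3:Add1,r4:Mul1,r5:11
c6: stall | r0:5,r1:9,r2:Add2,r3:Add1,r4:Mul1,r5:11
c7: CDB Add1=9; issue SUB r3<-Add1 | r0:5,r1:9,r2:Add2,r3:Add1,r4:Mul1,r5:11
c8: CDB Add2=-7; issue ADD r5<-Add2 | r0:5,r1:9,r2:-7,r3:Add1,r4:Mul1,r5:Add2
c9: stall | r0:5,r1:9,r2:-7,r3:Add1,r4:Mul1,r5:Add2
c10: stall | r0:5,r1:9,r2:-7,r3:Add1,r4:Mul1,r5:Add2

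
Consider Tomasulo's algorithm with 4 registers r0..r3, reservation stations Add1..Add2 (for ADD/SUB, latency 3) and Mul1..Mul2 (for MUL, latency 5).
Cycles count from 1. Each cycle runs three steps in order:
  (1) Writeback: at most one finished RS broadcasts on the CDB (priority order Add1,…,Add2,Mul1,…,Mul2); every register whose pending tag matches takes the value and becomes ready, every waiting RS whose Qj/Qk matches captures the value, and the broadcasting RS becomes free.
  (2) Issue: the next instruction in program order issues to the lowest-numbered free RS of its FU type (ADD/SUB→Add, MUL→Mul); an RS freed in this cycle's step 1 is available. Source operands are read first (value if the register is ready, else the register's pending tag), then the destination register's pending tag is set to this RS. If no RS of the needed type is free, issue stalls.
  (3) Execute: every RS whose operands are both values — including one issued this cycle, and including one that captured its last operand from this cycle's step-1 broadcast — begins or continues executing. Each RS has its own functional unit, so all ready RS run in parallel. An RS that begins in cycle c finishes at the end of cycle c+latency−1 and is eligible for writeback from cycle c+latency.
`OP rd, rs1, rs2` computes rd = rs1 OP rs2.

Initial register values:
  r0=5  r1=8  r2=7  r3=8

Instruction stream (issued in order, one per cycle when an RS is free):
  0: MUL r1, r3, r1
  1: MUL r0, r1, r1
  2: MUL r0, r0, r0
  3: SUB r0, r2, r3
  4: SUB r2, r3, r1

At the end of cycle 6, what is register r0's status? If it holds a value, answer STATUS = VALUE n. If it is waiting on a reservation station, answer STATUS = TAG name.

cycle 1: issue MUL r1<-Mul1 // r0:5,r1:Mul1,r2:7,r3:8
cycle 2: issue MUL r0<-Mul2 // r0:Mul2,r1:Mul1,r2:7,r3:8
cycle 3: stall // r0:Mul2,r1:Mul1,r2:7,r3:8
cycle 4: stall // r0:Mul2,r1:Mul1,r2:7,r3:8
cycle 5: stall // r0:Mul2,r1:Mul1,r2:7,r3:8
cycle 6: CDB Mul1=64; issue MUL r0<-Mul1 // r0:Mul1,r1:64,r2:7,r3:8

STATUS = TAG Mul1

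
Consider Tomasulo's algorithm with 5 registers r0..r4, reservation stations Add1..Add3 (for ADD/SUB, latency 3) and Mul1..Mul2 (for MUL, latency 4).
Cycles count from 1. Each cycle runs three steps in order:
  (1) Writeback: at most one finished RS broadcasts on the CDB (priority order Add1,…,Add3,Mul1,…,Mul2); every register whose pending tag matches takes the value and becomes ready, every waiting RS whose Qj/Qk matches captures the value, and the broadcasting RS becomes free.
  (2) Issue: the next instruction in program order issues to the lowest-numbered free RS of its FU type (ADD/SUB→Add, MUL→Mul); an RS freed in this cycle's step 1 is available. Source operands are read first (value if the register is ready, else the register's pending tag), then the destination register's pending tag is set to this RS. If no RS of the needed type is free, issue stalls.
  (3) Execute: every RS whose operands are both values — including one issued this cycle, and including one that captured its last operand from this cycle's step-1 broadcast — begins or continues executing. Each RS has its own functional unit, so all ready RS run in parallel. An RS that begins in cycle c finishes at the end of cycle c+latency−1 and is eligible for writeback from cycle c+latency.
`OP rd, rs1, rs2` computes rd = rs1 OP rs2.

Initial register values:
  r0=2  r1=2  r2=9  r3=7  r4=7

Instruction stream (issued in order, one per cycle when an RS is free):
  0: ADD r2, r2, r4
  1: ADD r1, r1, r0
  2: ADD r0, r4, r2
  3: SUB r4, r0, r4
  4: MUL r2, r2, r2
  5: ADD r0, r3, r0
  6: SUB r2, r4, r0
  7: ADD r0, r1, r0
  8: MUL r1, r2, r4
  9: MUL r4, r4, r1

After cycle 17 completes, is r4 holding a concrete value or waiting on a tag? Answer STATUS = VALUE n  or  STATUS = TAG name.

STATUS = TAG Mul2

cycle 1: issue ADD r2<-Add1 // r0:2,r1:2,r2:Add1,r3:7,r4:7
cycle 2: issue ADD r1<-Add2 // r0:2,r1:Add2,r2:Add1,r3:7,r4:7
cycle 3: issue ADD r0<-Add3 // r0:Add3,r1:Add2,r2:Add1,r3:7,r4:7
cycle 4: CDB Add1=16; issue SUB r4<-Add1 // r0:Add3,r1:Add2,r2:16,r3:7,r4:Add1
cycle 5: CDB Add2=4; issue MUL r2<-Mul1 // r0:Add3,r1:4,r2:Mul1,r3:7,r4:Add1
cycle 6: issue ADD r0<-Add2 // r0:Add2,r1:4,r2:Mul1,r3:7,r4:Add1
cycle 7: CDB Add3=23; issue SUB r2<-Add3 // r0:Add2,r1:4,r2:Add3,r3:7,r4:Add1
cycle 8: stall // r0:Add2,r1:4,r2:Add3,r3:7,r4:Add1
cycle 9: CDB Mul1=256; stall // r0:Add2,r1:4,r2:Add3,r3:7,r4:Add1
cycle 10: CDB Add1=16; issue ADD r0<-Add1 // r0:Add1,r1:4,r2:Add3,r3:7,r4:16
cycle 11: CDB Add2=30; issue MUL r1<-Mul1 // r0:Add1,r1:Mul1,r2:Add3,r3:7,r4:16
cycle 12: issue MUL r4<-Mul2 // r0:Add1,r1:Mul1,r2:Add3,r3:7,r4:Mul2
cycle 13: - // r0:Add1,r1:Mul1,r2:Add3,r3:7,r4:Mul2
cycle 14: CDB Add1=34 // r0:34,r1:Mul1,r2:Add3,r3:7,r4:Mul2
cycle 15: CDB Add3=-14 // r0:34,r1:Mul1,r2:-14,r3:7,r4:Mul2
cycle 16: - // r0:34,r1:Mul1,r2:-14,r3:7,r4:Mul2
cycle 17: - // r0:34,r1:Mul1,r2:-14,r3:7,r4:Mul2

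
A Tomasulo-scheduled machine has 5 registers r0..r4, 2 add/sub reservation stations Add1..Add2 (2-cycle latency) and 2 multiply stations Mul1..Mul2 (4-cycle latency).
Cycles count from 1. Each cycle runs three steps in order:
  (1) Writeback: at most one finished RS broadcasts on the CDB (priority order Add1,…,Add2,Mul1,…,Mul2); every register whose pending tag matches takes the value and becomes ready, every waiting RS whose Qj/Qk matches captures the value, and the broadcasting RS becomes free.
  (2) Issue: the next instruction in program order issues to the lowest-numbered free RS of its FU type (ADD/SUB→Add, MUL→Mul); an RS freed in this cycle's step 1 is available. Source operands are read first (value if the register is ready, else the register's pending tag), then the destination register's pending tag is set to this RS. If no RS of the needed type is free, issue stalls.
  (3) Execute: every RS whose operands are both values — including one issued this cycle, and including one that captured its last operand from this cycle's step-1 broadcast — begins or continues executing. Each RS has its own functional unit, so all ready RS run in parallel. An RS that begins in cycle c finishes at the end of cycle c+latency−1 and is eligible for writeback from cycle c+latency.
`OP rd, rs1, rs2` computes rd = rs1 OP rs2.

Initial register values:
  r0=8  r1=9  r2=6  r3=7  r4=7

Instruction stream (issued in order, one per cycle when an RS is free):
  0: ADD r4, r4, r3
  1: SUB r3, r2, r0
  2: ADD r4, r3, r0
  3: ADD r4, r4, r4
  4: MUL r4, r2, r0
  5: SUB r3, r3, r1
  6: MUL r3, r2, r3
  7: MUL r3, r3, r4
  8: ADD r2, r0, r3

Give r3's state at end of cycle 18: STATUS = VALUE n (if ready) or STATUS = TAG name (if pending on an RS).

cycle 1: issue ADD r4<-Add1 // r0:8,r1:9,r2:6,r3:7,r4:Add1
cycle 2: issue SUB r3<-Add2 // r0:8,r1:9,r2:6,r3:Add2,r4:Add1
cycle 3: CDB Add1=14; issue ADD r4<-Add1 // r0:8,r1:9,r2:6,r3:Add2,r4:Add1
cycle 4: CDB Add2=-2; issue ADD r4<-Add2 // r0:8,r1:9,r2:6,r3:-2,r4:Add2
cycle 5: issue MUL r4<-Mul1 // r0:8,r1:9,r2:6,r3:-2,r4:Mul1
cycle 6: CDB Add1=6; issue SUB r3<-Add1 // r0:8,r1:9,r2:6,r3:Add1,r4:Mul1
cycle 7: issue MUL r3<-Mul2 // r0:8,r1:9,r2:6,r3:Mul2,r4:Mul1
cycle 8: CDB Add1=-11; stall // r0:8,r1:9,r2:6,r3:Mul2,r4:Mul1
cycle 9: CDB Add2=12; stall // r0:8,r1:9,r2:6,r3:Mul2,r4:Mul1
cycle 10: CDB Mul1=48; issue MUL r3<-Mul1 // r0:8,r1:9,r2:6,r3:Mul1,r4:48
cycle 11: issue ADD r2<-Add1 // r0:8,r1:9,r2:Add1,r3:Mul1,r4:48
cycle 12: CDB Mul2=-66 // r0:8,r1:9,r2:Add1,r3:Mul1,r4:48
cycle 13: - // r0:8,r1:9,r2:Add1,r3:Mul1,r4:48
cycle 14: - // r0:8,r1:9,r2:Add1,r3:Mul1,r4:48
cycle 15: - // r0:8,r1:9,r2:Add1,r3:Mul1,r4:48
cycle 16: CDB Mul1=-3168 // r0:8,r1:9,r2:Add1,r3:-3168,r4:48
cycle 17: - // r0:8,r1:9,r2:Add1,r3:-3168,r4:48
cycle 18: CDB Add1=-3160 // r0:8,r1:9,r2:-3160,r3:-3168,r4:48

STATUS = VALUE -3168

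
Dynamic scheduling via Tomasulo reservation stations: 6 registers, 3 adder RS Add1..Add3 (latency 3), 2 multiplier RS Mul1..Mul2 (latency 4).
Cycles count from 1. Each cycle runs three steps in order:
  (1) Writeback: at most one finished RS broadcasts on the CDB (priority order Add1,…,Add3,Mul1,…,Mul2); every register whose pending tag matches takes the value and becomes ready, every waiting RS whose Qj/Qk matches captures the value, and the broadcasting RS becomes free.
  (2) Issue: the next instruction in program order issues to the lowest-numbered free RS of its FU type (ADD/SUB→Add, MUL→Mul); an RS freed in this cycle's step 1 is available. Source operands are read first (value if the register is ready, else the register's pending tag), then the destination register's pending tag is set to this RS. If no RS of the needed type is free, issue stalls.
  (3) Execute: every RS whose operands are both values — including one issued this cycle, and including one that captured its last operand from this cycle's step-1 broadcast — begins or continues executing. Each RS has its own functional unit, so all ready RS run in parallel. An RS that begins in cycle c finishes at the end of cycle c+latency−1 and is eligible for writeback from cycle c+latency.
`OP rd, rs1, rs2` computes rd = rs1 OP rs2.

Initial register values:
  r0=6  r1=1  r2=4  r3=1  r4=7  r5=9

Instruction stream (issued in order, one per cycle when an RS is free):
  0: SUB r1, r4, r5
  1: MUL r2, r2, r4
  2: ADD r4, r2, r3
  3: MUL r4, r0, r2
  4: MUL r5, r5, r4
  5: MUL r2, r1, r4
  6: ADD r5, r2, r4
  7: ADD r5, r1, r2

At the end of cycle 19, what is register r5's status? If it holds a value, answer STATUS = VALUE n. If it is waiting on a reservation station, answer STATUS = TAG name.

STATUS = VALUE -338

cycle 1: issue SUB r1<-Add1 // r0:6,r1:Add1,r2:4,r3:1,r4:7,r5:9
cycle 2: issue MUL r2<-Mul1 // r0:6,r1:Add1,r2:Mul1,r3:1,r4:7,r5:9
cycle 3: issue ADD r4<-Add2 // r0:6,r1:Add1,r2:Mul1,r3:1,r4:Add2,r5:9
cycle 4: CDB Add1=-2; issue MUL r4<-Mul2 // r0:6,r1:-2,r2:Mul1,r3:1,r4:Mul2,r5:9
cycle 5: stall // r0:6,r1:-2,r2:Mul1,r3:1,r4:Mul2,r5:9
cycle 6: CDB Mul1=28; issue MUL r5<-Mul1 // r0:6,r1:-2,r2:28,r3:1,r4:Mul2,r5:Mul1
cycle 7: stall // r0:6,r1:-2,r2:28,r3:1,r4:Mul2,r5:Mul1
cycle 8: stall // r0:6,r1:-2,r2:28,r3:1,r4:Mul2,r5:Mul1
cycle 9: CDB Add2=29; stall // r0:6,r1:-2,r2:28,r3:1,r4:Mul2,r5:Mul1
cycle 10: CDB Mul2=168; issue MUL r2<-Mul2 // r0:6,r1:-2,r2:Mul2,r3:1,r4:168,r5:Mul1
cycle 11: issue ADD r5<-Add1 // r0:6,r1:-2,r2:Mul2,r3:1,r4:168,r5:Add1
cycle 12: issue ADD r5<-Add2 // r0:6,r1:-2,r2:Mul2,r3:1,r4:168,r5:Add2
cycle 13: - // r0:6,r1:-2,r2:Mul2,r3:1,r4:168,r5:Add2
cycle 14: CDB Mul1=1512 // r0:6,r1:-2,r2:Mul2,r3:1,r4:168,r5:Add2
cycle 15: CDB Mul2=-336 // r0:6,r1:-2,r2:-336,r3:1,r4:168,r5:Add2
cycle 16: - // r0:6,r1:-2,r2:-336,r3:1,r4:168,r5:Add2
cycle 17: - // r0:6,r1:-2,r2:-336,r3:1,r4:168,r5:Add2
cycle 18: CDB Add1=-168 // r0:6,r1:-2,r2:-336,r3:1,r4:168,r5:Add2
cycle 19: CDB Add2=-338 // r0:6,r1:-2,r2:-336,r3:1,r4:168,r5:-338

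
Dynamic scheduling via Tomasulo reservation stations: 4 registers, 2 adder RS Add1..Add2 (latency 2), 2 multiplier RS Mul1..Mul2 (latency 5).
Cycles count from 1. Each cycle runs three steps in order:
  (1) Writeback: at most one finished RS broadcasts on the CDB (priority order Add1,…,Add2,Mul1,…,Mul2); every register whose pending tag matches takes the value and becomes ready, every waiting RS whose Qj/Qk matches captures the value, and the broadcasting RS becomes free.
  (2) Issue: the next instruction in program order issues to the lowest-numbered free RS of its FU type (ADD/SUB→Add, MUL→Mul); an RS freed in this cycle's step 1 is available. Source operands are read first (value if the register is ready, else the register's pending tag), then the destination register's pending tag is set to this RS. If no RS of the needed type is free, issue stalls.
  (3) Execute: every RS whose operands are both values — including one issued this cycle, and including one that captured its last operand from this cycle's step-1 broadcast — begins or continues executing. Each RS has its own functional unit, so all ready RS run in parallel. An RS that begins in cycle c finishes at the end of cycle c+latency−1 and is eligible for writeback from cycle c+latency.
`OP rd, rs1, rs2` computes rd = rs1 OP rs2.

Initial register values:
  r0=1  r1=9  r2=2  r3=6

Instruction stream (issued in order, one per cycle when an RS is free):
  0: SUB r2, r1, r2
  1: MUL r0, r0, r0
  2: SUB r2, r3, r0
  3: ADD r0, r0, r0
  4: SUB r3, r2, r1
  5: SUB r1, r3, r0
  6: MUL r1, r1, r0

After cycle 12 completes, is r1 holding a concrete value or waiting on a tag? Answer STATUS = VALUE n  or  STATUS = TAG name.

STATUS = TAG Mul1

c1: issue SUB r2<-Add1 | r0:1,r1:9,r2:Add1,r3:6
c2: issue MUL r0<-Mul1 | r0:Mul1,r1:9,r2:Add1,r3:6
c3: CDB Add1=7; issue SUB r2<-Add1 | r0:Mul1,r1:9,r2:Add1,r3:6
c4: issue ADD r0<-Add2 | r0:Add2,r1:9,r2:Add1,r3:6
c5: stall | r0:Add2,r1:9,r2:Add1,r3:6
c6: stall | r0:Add2,r1:9,r2:Add1,r3:6
c7: CDB Mul1=1; stall | r0:Add2,r1:9,r2:Add1,r3:6
c8: stall | r0:Add2,r1:9,r2:Add1,r3:6
c9: CDB Add1=5; issue SUB r3<-Add1 | r0:Add2,r1:9,r2:5,r3:Add1
c10: CDB Add2=2; issue SUB r1<-Add2 | r0:2,r1:Add2,r2:5,r3:Add1
c11: CDB Add1=-4; issue MUL r1<-Mul1 | r0:2,r1:Mul1,r2:5,r3:-4
c12: - | r0:2,r1:Mul1,r2:5,r3:-4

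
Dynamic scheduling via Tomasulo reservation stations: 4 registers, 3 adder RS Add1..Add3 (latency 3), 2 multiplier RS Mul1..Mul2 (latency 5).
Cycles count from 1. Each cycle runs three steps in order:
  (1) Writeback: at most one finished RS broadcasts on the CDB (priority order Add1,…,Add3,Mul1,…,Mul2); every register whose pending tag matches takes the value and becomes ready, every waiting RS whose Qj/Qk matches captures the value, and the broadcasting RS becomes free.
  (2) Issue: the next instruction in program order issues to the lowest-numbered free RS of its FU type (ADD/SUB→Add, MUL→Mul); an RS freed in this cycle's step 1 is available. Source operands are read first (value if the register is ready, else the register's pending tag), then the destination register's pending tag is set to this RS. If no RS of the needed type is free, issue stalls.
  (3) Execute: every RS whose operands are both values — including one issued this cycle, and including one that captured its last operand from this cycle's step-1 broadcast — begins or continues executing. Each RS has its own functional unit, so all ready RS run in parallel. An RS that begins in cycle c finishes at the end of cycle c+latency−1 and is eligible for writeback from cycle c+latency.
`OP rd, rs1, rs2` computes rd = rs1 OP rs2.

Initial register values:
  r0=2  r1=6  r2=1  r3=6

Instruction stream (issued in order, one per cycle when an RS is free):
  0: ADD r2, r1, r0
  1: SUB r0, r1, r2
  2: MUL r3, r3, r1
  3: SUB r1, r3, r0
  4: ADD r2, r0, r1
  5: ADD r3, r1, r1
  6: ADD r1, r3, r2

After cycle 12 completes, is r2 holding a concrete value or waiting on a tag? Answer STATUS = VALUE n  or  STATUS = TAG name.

  c1: issue ADD r2<-Add1  regs: r0:2,r1:6,r2:Add1,r3:6
  c2: issue SUB r0<-Add2  regs: r0:Add2,r1:6,r2:Add1,r3:6
  c3: issue MUL r3<-Mul1  regs: r0:Add2,r1:6,r2:Add1,r3:Mul1
  c4: CDB Add1=8; issue SUB r1<-Add1  regs: r0:Add2,r1:Add1,r2:8,r3:Mul1
  c5: issue ADD r2<-Add3  regs: r0:Add2,r1:Add1,r2:Add3,r3:Mul1
  c6: stall  regs: r0:Add2,r1:Add1,r2:Add3,r3:Mul1
  c7: CDB Add2=-2; issue ADD r3<-Add2  regs: r0:-2,r1:Add1,r2:Add3,r3:Add2
  c8: CDB Mul1=36; stall  regs: r0:-2,r1:Add1,r2:Add3,r3:Add2
  c9: stall  regs: r0:-2,r1:Add1,r2:Add3,r3:Add2
  c10: stall  regs: r0:-2,r1:Add1,r2:Add3,r3:Add2
  c11: CDB Add1=38; issue ADD r1<-Add1  regs: r0:-2,r1:Add1,r2:Add3,r3:Add2
  c12: -  regs: r0:-2,r1:Add1,r2:Add3,r3:Add2

STATUS = TAG Add3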